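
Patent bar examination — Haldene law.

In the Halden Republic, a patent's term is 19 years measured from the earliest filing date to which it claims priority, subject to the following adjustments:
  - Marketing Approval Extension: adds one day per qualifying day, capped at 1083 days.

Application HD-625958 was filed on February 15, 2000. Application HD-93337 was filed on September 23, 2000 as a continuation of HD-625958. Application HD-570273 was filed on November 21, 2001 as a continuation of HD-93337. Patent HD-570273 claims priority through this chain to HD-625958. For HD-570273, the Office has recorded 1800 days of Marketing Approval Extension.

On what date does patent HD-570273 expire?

Earliest priority filing: 15 February 2000.
Base term: 15 February 2000 + 19 years → 15 February 2019.
Marketing Approval Extension: 1800 days claimed exceeds the 1083-day cap, so +1083 days → 2 February 2022.

2022-02-02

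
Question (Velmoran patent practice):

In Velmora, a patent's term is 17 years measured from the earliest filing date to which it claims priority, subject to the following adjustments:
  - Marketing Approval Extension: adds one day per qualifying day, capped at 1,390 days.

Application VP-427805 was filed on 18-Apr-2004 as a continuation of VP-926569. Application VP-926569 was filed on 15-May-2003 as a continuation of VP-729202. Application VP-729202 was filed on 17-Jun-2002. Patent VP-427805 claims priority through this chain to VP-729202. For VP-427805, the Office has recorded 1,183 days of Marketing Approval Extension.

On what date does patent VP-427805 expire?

September 12, 2022

Earliest priority filing: 17 June 2002.
Base term: 17 June 2002 + 17 years → 17 June 2019.
Marketing Approval Extension: 1183 days (within the 1390-day cap) → +1183 days → 12 September 2022.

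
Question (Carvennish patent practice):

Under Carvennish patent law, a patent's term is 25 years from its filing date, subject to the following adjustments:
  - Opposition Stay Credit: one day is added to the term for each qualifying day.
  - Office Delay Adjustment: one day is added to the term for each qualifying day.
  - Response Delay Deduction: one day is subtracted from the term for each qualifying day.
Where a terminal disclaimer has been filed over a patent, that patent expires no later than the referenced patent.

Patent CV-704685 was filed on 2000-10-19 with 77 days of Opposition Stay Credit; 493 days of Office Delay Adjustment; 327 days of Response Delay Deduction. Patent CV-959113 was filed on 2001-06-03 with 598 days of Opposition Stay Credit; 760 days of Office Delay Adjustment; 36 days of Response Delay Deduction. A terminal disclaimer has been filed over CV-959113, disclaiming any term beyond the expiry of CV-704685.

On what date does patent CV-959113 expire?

Natural term of CV-959113:
  Base: filing + 25 years → 3 June 2026.
  Opposition Stay Credit: +598 days → 22 January 2028.
  Office Delay Adjustment: +760 days → 20 February 2030.
  Response Delay Deduction: −36 days → 15 January 2030.
Expiry of referenced patent CV-704685:
  Base: filing + 25 years → 19 October 2025.
  Opposition Stay Credit: +77 days → 4 January 2026.
  Office Delay Adjustment: +493 days → 12 May 2027.
  Response Delay Deduction: −327 days → 19 June 2026.
Terminal disclaimer: CV-959113 expires on the earlier of 15 January 2030 and 19 June 2026.

June 19, 2026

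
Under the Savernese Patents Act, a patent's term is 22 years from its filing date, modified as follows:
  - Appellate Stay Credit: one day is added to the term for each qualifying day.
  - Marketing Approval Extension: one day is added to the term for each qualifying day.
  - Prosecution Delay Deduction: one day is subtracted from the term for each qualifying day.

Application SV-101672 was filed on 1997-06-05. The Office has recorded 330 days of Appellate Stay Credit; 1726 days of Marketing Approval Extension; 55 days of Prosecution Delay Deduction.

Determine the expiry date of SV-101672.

Base term: filing date + 22 years → 5 June 2019.
Appellate Stay Credit: +330 days → 30 April 2020.
Marketing Approval Extension: +1726 days → 20 January 2025.
Prosecution Delay Deduction: −55 days → 26 November 2024.

November 26, 2024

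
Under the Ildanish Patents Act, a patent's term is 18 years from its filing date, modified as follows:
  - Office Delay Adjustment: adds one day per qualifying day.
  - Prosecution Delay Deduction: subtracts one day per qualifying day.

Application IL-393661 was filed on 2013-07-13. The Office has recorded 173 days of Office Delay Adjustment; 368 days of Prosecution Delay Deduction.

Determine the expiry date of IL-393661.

2030-12-30

Base term: filing date + 18 years → 13 July 2031.
Office Delay Adjustment: +173 days → 2 January 2032.
Prosecution Delay Deduction: −368 days → 30 December 2030.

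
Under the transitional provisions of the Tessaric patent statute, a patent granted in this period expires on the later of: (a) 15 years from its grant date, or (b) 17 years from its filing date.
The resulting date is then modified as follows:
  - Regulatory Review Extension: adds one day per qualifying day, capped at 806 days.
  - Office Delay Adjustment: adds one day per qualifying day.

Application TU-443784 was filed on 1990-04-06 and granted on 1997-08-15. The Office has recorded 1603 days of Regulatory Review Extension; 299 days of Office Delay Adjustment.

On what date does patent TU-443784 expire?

August 25, 2015

(a) grant + 15 years → 15 August 2012.
(b) filing + 17 years → 6 April 2007.
Later of the two: 15 August 2012.
Regulatory Review Extension: 1603 days claimed exceeds the 806-day cap, so +806 days → 30 October 2014.
Office Delay Adjustment: +299 days → 25 August 2015.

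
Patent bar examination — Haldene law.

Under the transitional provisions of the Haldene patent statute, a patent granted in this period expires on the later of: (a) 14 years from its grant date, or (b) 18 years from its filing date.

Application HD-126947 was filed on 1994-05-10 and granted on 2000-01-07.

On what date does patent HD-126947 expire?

January 7, 2014

(a) grant + 14 years → 7 January 2014.
(b) filing + 18 years → 10 May 2012.
Later of the two: 7 January 2014.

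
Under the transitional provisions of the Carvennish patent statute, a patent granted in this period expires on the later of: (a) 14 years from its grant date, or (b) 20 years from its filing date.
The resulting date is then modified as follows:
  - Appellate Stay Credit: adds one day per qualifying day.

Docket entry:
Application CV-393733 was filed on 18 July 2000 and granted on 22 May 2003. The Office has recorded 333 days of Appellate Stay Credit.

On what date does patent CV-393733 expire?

(a) grant + 14 years → 22 May 2017.
(b) filing + 20 years → 18 July 2020.
Later of the two: 18 July 2020.
Appellate Stay Credit: +333 days → 16 June 2021.

2021-06-16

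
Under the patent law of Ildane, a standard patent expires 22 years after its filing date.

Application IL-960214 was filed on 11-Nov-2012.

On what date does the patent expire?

Filing date + 22 years → 11 November 2034.

November 11, 2034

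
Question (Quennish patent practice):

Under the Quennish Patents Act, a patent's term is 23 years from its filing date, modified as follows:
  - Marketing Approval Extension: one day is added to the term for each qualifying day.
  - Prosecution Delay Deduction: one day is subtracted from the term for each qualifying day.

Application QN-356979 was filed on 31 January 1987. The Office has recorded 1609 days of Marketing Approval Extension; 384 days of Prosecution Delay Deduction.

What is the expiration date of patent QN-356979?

2013-06-09

Base term: filing date + 23 years → 31 January 2010.
Marketing Approval Extension: +1609 days → 28 June 2014.
Prosecution Delay Deduction: −384 days → 9 June 2013.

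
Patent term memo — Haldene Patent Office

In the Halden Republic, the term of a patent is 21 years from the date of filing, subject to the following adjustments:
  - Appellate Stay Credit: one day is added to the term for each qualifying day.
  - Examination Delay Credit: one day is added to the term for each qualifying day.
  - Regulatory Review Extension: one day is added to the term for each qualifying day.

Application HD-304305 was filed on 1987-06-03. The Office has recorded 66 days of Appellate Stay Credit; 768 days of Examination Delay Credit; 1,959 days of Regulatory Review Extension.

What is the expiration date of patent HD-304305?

Base term: filing date + 21 years → 3 June 2008.
Appellate Stay Credit: +66 days → 8 August 2008.
Examination Delay Credit: +768 days → 15 September 2010.
Regulatory Review Extension: +1959 days → 26 January 2016.

2016-01-26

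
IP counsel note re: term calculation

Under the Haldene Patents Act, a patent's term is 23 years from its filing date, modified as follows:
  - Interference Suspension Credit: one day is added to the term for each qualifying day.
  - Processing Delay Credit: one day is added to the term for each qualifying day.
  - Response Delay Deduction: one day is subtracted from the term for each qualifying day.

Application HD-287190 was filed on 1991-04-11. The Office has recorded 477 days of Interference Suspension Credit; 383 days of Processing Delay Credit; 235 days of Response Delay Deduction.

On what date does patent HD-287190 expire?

Base term: filing date + 23 years → 11 April 2014.
Interference Suspension Credit: +477 days → 1 August 2015.
Processing Delay Credit: +383 days → 18 August 2016.
Response Delay Deduction: −235 days → 27 December 2015.

December 27, 2015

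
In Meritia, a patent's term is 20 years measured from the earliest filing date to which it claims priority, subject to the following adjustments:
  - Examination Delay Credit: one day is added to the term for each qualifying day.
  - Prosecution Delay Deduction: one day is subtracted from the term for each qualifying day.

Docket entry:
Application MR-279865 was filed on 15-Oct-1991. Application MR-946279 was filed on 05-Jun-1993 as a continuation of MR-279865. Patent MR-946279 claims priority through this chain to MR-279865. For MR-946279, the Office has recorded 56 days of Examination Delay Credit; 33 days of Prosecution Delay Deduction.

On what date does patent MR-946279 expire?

November 7, 2011

Earliest priority filing: 15 October 1991.
Base term: 15 October 1991 + 20 years → 15 October 2011.
Examination Delay Credit: +56 days → 10 December 2011.
Prosecution Delay Deduction: −33 days → 7 November 2011.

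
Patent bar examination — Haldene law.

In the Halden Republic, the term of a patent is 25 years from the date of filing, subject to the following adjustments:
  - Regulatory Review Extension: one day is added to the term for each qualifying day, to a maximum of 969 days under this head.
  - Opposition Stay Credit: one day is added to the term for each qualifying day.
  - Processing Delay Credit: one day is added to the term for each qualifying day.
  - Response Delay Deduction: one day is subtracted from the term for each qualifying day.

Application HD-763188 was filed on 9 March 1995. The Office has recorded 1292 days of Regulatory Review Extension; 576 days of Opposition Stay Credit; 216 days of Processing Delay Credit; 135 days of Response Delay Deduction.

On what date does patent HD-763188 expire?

Base term: filing date + 25 years → 9 March 2020.
Regulatory Review Extension: 1292 days claimed exceeds the 969-day cap, so +969 days → 3 November 2022.
Opposition Stay Credit: +576 days → 1 June 2024.
Processing Delay Credit: +216 days → 3 January 2025.
Response Delay Deduction: −135 days → 21 August 2024.

2024-08-21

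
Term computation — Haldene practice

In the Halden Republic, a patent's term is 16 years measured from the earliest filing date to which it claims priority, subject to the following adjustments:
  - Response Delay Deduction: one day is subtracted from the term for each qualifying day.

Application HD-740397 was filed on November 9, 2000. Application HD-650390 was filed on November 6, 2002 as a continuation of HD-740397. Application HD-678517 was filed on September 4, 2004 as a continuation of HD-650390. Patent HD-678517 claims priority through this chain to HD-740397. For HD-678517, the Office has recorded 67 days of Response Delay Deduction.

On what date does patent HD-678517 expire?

2016-09-03

Earliest priority filing: 9 November 2000.
Base term: 9 November 2000 + 16 years → 9 November 2016.
Response Delay Deduction: −67 days → 3 September 2016.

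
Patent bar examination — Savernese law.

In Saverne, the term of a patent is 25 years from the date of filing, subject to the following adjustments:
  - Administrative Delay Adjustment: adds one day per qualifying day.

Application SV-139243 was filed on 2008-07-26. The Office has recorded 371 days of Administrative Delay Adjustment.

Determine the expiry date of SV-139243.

Base term: filing date + 25 years → 26 July 2033.
Administrative Delay Adjustment: +371 days → 1 August 2034.

August 1, 2034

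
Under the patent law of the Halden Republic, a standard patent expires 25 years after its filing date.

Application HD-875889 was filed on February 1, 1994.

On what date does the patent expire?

February 1, 2019

Filing date + 25 years → 1 February 2019.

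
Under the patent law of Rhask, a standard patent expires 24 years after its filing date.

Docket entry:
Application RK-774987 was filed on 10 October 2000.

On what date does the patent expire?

2024-10-10

Filing date + 24 years → 10 October 2024.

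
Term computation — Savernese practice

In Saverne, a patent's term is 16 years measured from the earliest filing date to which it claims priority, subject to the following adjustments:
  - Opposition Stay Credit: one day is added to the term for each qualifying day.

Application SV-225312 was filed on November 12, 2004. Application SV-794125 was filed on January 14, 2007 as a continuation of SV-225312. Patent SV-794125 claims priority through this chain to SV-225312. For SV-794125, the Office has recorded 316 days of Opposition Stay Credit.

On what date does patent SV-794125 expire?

Earliest priority filing: 12 November 2004.
Base term: 12 November 2004 + 16 years → 12 November 2020.
Opposition Stay Credit: +316 days → 24 September 2021.

September 24, 2021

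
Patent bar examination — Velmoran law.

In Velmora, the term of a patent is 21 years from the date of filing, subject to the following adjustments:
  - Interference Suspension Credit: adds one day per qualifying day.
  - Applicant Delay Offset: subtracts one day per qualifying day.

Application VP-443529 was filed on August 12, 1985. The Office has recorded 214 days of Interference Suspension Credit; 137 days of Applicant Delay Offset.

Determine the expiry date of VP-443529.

Base term: filing date + 21 years → 12 August 2006.
Interference Suspension Credit: +214 days → 14 March 2007.
Applicant Delay Offset: −137 days → 28 October 2006.

October 28, 2006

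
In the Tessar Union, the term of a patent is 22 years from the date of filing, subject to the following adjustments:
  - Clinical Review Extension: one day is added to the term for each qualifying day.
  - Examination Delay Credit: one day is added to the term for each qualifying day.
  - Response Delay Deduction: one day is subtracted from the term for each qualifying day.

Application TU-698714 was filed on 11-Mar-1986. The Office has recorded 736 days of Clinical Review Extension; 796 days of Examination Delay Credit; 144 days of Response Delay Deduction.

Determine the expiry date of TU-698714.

2011-12-29

Base term: filing date + 22 years → 11 March 2008.
Clinical Review Extension: +736 days → 17 March 2010.
Examination Delay Credit: +796 days → 21 May 2012.
Response Delay Deduction: −144 days → 29 December 2011.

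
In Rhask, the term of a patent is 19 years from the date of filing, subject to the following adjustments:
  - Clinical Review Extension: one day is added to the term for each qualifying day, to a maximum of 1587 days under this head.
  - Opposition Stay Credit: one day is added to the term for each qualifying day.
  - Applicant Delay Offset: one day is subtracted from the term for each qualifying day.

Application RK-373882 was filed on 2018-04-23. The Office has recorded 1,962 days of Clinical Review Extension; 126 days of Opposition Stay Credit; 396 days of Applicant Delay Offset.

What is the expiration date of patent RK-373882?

Base term: filing date + 19 years → 23 April 2037.
Clinical Review Extension: 1962 days claimed exceeds the 1587-day cap, so +1587 days → 27 August 2041.
Opposition Stay Credit: +126 days → 31 December 2041.
Applicant Delay Offset: −396 days → 30 November 2040.

2040-11-30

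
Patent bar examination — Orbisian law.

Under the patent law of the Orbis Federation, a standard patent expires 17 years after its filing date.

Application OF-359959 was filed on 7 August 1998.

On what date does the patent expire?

Filing date + 17 years → 7 August 2015.

August 7, 2015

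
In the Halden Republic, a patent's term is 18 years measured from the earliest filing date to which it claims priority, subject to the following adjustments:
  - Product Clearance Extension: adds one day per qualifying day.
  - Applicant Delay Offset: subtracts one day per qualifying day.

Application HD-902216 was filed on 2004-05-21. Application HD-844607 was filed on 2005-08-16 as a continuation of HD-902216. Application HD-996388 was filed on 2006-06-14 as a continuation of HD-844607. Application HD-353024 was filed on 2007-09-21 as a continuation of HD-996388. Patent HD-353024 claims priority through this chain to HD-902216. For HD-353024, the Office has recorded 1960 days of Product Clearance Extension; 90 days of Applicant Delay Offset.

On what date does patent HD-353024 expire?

Earliest priority filing: 21 May 2004.
Base term: 21 May 2004 + 18 years → 21 May 2022.
Product Clearance Extension: +1960 days → 2 October 2027.
Applicant Delay Offset: −90 days → 4 July 2027.

July 4, 2027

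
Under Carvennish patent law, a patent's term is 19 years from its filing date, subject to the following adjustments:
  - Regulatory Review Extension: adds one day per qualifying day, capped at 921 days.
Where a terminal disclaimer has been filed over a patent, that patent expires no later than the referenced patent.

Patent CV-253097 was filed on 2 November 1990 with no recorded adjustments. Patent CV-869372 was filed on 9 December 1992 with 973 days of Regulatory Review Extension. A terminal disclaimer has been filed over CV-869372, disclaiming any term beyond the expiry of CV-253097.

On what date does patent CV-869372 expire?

2009-11-02

Natural term of CV-869372:
  Base: filing + 19 years → 9 December 2011.
  Regulatory Review Extension: 973 days claimed exceeds the 921-day cap, so +921 days → 17 June 2014.
Expiry of referenced patent CV-253097:
  Base: filing + 19 years → 2 November 2009.
Terminal disclaimer: CV-869372 expires on the earlier of 17 June 2014 and 2 November 2009.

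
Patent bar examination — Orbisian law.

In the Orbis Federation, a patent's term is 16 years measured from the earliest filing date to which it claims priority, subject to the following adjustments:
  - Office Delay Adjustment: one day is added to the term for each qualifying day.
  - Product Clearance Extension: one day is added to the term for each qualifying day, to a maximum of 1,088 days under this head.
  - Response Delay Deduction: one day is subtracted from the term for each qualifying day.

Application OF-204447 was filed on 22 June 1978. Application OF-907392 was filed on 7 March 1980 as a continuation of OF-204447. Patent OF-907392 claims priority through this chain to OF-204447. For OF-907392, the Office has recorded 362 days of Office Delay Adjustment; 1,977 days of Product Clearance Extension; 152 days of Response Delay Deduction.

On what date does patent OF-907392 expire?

Earliest priority filing: 22 June 1978.
Base term: 22 June 1978 + 16 years → 22 June 1994.
Office Delay Adjustment: +362 days → 19 June 1995.
Product Clearance Extension: 1977 days claimed exceeds the 1088-day cap, so +1088 days → 11 June 1998.
Response Delay Deduction: −152 days → 10 January 1998.

January 10, 1998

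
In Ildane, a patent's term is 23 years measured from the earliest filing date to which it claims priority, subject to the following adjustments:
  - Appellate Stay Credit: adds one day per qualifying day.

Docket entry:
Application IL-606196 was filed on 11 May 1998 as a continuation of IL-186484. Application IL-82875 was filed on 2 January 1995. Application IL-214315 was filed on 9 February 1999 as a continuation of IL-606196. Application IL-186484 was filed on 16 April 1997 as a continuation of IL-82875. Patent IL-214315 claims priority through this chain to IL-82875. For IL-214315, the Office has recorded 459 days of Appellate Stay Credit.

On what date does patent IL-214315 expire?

2019-04-06

Earliest priority filing: 2 January 1995.
Base term: 2 January 1995 + 23 years → 2 January 2018.
Appellate Stay Credit: +459 days → 6 April 2019.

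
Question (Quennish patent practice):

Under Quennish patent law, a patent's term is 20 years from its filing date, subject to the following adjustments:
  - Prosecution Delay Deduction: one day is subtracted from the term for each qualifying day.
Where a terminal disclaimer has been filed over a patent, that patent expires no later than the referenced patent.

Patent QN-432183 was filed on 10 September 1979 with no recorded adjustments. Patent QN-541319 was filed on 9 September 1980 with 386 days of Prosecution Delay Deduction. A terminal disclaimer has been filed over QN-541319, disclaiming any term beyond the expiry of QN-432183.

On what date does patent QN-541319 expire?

August 20, 1999

Natural term of QN-541319:
  Base: filing + 20 years → 9 September 2000.
  Prosecution Delay Deduction: −386 days → 20 August 1999.
Expiry of referenced patent QN-432183:
  Base: filing + 20 years → 10 September 1999.
Terminal disclaimer: QN-541319 expires on the earlier of 20 August 1999 and 10 September 1999.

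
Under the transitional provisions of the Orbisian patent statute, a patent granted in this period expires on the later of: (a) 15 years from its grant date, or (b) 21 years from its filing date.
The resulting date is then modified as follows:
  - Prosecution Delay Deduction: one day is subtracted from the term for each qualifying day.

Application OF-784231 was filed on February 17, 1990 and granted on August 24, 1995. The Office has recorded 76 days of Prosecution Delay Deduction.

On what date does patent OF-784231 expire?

December 3, 2010

(a) grant + 15 years → 24 August 2010.
(b) filing + 21 years → 17 February 2011.
Later of the two: 17 February 2011.
Prosecution Delay Deduction: −76 days → 3 December 2010.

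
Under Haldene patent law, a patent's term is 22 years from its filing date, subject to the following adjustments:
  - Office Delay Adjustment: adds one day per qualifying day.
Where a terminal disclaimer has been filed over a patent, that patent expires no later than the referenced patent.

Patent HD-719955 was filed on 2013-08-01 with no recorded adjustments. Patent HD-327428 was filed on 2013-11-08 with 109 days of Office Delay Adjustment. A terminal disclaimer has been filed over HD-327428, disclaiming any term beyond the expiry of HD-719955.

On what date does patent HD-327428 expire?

Natural term of HD-327428:
  Base: filing + 22 years → 8 November 2035.
  Office Delay Adjustment: +109 days → 25 February 2036.
Expiry of referenced patent HD-719955:
  Base: filing + 22 years → 1 August 2035.
Terminal disclaimer: HD-327428 expires on the earlier of 25 February 2036 and 1 August 2035.

August 1, 2035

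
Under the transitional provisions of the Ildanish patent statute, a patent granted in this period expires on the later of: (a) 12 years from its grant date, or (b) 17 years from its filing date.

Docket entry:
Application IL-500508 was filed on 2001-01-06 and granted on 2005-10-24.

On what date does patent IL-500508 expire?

(a) grant + 12 years → 24 October 2017.
(b) filing + 17 years → 6 January 2018.
Later of the two: 6 January 2018.

2018-01-06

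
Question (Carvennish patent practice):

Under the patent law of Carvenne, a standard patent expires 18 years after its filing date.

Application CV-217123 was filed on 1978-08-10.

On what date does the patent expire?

August 10, 1996

Filing date + 18 years → 10 August 1996.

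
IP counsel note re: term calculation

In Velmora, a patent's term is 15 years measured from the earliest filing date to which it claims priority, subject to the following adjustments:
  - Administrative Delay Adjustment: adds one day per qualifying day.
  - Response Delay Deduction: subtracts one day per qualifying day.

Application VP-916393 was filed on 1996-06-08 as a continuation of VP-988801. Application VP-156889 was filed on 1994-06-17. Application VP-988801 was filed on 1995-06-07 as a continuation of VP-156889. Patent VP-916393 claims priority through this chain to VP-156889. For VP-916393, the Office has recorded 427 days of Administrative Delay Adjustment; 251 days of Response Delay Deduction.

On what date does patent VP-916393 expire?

2009-12-10

Earliest priority filing: 17 June 1994.
Base term: 17 June 1994 + 15 years → 17 June 2009.
Administrative Delay Adjustment: +427 days → 18 August 2010.
Response Delay Deduction: −251 days → 10 December 2009.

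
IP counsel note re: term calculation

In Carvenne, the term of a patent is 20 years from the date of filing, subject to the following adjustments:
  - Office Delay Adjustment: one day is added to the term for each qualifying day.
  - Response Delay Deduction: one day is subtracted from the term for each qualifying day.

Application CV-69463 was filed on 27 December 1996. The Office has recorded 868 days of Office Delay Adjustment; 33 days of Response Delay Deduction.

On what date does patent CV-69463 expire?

2019-04-11

Base term: filing date + 20 years → 27 December 2016.
Office Delay Adjustment: +868 days → 14 May 2019.
Response Delay Deduction: −33 days → 11 April 2019.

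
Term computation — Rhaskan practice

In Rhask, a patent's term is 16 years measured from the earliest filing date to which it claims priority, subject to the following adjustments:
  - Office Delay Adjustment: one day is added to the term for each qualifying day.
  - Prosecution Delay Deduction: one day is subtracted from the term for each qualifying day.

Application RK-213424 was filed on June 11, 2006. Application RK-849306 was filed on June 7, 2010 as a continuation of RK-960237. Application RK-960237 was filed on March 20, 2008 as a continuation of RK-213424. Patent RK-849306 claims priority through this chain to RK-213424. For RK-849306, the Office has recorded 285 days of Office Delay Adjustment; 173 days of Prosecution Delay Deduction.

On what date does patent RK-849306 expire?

2022-10-01

Earliest priority filing: 11 June 2006.
Base term: 11 June 2006 + 16 years → 11 June 2022.
Office Delay Adjustment: +285 days → 23 March 2023.
Prosecution Delay Deduction: −173 days → 1 October 2022.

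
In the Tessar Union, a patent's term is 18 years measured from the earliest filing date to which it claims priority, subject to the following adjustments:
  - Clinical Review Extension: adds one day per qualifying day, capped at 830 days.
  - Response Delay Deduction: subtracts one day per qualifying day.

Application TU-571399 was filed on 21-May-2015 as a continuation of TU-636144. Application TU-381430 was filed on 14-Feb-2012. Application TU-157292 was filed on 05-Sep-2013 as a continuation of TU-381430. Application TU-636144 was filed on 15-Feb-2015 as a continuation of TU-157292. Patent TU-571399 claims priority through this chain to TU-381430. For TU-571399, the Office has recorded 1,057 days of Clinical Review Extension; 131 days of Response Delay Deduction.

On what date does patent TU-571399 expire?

2032-01-14

Earliest priority filing: 14 February 2012.
Base term: 14 February 2012 + 18 years → 14 February 2030.
Clinical Review Extension: 1057 days claimed exceeds the 830-day cap, so +830 days → 24 May 2032.
Response Delay Deduction: −131 days → 14 January 2032.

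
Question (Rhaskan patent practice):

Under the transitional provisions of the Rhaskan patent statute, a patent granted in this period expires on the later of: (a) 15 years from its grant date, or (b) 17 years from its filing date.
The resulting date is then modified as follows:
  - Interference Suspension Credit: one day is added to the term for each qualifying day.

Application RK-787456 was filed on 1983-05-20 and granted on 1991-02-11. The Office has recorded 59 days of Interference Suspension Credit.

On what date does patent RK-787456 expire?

(a) grant + 15 years → 11 February 2006.
(b) filing + 17 years → 20 May 2000.
Later of the two: 11 February 2006.
Interference Suspension Credit: +59 days → 11 April 2006.

2006-04-11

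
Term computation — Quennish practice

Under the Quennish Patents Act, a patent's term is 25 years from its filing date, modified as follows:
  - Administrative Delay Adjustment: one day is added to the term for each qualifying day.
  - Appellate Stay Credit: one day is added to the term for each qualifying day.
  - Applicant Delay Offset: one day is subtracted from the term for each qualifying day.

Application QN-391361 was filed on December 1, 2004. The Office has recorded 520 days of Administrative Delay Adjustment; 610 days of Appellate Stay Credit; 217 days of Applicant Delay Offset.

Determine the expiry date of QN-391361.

Base term: filing date + 25 years → 1 December 2029.
Administrative Delay Adjustment: +520 days → 5 May 2031.
Appellate Stay Credit: +610 days → 4 January 2033.
Applicant Delay Offset: −217 days → 1 June 2032.

2032-06-01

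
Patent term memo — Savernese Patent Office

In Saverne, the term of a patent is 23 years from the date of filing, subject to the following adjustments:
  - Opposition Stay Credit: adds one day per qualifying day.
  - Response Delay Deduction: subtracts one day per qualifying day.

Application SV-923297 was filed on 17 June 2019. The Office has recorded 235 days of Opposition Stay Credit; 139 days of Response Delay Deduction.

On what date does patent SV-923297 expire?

Base term: filing date + 23 years → 17 June 2042.
Opposition Stay Credit: +235 days → 7 February 2043.
Response Delay Deduction: −139 days → 21 September 2042.

September 21, 2042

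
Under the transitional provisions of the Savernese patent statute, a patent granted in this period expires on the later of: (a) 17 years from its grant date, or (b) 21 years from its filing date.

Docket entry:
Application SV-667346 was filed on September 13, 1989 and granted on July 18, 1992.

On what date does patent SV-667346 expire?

September 13, 2010

(a) grant + 17 years → 18 July 2009.
(b) filing + 21 years → 13 September 2010.
Later of the two: 13 September 2010.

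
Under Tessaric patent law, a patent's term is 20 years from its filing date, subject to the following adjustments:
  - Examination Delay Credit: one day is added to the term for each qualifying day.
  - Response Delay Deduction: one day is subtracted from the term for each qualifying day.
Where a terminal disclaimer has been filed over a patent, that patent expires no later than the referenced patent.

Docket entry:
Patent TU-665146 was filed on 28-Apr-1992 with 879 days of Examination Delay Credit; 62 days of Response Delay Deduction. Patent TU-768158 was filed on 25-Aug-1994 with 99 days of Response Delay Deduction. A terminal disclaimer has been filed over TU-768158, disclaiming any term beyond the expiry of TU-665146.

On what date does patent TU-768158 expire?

2014-05-18

Natural term of TU-768158:
  Base: filing + 20 years → 25 August 2014.
  Response Delay Deduction: −99 days → 18 May 2014.
Expiry of referenced patent TU-665146:
  Base: filing + 20 years → 28 April 2012.
  Examination Delay Credit: +879 days → 24 September 2014.
  Response Delay Deduction: −62 days → 24 July 2014.
Terminal disclaimer: TU-768158 expires on the earlier of 18 May 2014 and 24 July 2014.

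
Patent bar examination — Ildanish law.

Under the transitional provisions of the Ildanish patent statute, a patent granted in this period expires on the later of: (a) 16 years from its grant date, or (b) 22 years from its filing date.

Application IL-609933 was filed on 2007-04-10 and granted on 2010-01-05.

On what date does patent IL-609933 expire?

2029-04-10

(a) grant + 16 years → 5 January 2026.
(b) filing + 22 years → 10 April 2029.
Later of the two: 10 April 2029.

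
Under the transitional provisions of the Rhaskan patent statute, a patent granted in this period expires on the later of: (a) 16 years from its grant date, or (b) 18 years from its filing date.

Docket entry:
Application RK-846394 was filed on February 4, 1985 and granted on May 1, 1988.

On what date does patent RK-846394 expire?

May 1, 2004

(a) grant + 16 years → 1 May 2004.
(b) filing + 18 years → 4 February 2003.
Later of the two: 1 May 2004.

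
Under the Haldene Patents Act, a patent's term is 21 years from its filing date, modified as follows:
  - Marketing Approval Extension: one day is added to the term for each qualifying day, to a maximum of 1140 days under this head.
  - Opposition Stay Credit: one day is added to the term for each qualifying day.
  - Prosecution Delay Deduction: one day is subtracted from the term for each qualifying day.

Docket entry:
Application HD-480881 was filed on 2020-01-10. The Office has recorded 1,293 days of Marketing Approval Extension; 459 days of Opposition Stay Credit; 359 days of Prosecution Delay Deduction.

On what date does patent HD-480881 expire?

Base term: filing date + 21 years → 10 January 2041.
Marketing Approval Extension: 1293 days claimed exceeds the 1140-day cap, so +1140 days → 24 February 2044.
Opposition Stay Credit: +459 days → 28 May 2045.
Prosecution Delay Deduction: −359 days → 3 June 2044.

June 3, 2044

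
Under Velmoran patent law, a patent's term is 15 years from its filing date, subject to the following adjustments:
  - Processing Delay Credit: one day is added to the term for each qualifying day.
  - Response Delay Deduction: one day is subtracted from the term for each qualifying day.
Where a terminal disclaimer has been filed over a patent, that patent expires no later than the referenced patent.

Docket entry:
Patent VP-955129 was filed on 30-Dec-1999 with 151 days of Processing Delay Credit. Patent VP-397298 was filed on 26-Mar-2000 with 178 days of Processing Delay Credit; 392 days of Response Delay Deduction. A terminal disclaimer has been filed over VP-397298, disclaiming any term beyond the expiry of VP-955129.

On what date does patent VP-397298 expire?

2014-08-24

Natural term of VP-397298:
  Base: filing + 15 years → 26 March 2015.
  Processing Delay Credit: +178 days → 20 September 2015.
  Response Delay Deduction: −392 days → 24 August 2014.
Expiry of referenced patent VP-955129:
  Base: filing + 15 years → 30 December 2014.
  Processing Delay Credit: +151 days → 30 May 2015.
Terminal disclaimer: VP-397298 expires on the earlier of 24 August 2014 and 30 May 2015.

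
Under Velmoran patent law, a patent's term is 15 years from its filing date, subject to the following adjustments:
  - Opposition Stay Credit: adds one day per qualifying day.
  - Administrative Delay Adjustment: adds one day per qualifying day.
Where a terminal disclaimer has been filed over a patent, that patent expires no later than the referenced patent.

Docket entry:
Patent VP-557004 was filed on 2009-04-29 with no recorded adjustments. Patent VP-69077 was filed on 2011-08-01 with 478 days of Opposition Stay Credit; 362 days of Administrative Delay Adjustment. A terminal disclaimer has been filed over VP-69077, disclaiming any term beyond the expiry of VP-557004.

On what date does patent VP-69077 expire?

April 29, 2024

Natural term of VP-69077:
  Base: filing + 15 years → 1 August 2026.
  Opposition Stay Credit: +478 days → 22 November 2027.
  Administrative Delay Adjustment: +362 days → 18 November 2028.
Expiry of referenced patent VP-557004:
  Base: filing + 15 years → 29 April 2024.
Terminal disclaimer: VP-69077 expires on the earlier of 18 November 2028 and 29 April 2024.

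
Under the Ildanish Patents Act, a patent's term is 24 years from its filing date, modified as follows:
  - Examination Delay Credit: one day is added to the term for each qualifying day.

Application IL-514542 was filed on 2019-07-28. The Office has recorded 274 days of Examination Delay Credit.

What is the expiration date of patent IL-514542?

Base term: filing date + 24 years → 28 July 2043.
Examination Delay Credit: +274 days → 27 April 2044.

April 27, 2044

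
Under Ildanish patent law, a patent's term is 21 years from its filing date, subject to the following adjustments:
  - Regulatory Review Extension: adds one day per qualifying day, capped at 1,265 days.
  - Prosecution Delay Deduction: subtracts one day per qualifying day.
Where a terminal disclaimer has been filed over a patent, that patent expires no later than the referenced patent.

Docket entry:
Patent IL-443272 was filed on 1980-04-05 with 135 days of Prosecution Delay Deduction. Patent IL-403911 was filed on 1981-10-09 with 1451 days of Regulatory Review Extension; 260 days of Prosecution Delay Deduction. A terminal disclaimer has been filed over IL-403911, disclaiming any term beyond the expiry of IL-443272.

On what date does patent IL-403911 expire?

Natural term of IL-403911:
  Base: filing + 21 years → 9 October 2002.
  Regulatory Review Extension: 1451 days claimed exceeds the 1265-day cap, so +1265 days → 27 March 2006.
  Prosecution Delay Deduction: −260 days → 10 July 2005.
Expiry of referenced patent IL-443272:
  Base: filing + 21 years → 5 April 2001.
  Prosecution Delay Deduction: −135 days → 21 November 2000.
Terminal disclaimer: IL-403911 expires on the earlier of 10 July 2005 and 21 November 2000.

2000-11-21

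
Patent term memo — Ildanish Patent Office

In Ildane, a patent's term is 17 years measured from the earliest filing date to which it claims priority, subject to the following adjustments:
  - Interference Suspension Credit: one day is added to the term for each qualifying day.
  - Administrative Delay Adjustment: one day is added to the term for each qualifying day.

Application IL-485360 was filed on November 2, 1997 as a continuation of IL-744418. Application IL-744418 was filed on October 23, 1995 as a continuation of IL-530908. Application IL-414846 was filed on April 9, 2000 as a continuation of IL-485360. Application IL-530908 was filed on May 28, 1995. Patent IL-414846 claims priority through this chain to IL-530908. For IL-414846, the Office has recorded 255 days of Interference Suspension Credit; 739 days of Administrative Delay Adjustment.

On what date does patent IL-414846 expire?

Earliest priority filing: 28 May 1995.
Base term: 28 May 1995 + 17 years → 28 May 2012.
Interference Suspension Credit: +255 days → 7 February 2013.
Administrative Delay Adjustment: +739 days → 16 February 2015.

2015-02-16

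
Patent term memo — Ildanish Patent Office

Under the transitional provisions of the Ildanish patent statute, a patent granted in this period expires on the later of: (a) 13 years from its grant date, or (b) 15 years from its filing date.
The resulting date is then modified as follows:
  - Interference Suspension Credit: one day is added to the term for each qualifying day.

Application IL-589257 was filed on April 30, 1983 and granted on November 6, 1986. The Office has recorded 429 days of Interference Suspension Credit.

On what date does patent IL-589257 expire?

2001-01-08

(a) grant + 13 years → 6 November 1999.
(b) filing + 15 years → 30 April 1998.
Later of the two: 6 November 1999.
Interference Suspension Credit: +429 days → 8 January 2001.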